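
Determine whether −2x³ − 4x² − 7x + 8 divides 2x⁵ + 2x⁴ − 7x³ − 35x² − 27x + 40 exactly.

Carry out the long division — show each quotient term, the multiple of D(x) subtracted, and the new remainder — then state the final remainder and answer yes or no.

Step 1: lead(2x⁵ + 2x⁴ − 7x³ − 35x² − 27x + 40) ÷ lead(D) = 2x⁵ ÷ −2x³ = −x². Subtract (−x²)·D = 2x⁵ + 4x⁴ + 7x³ − 8x². Remainder: −2x⁴ − 14x³ − 27x² − 27x + 40.
Step 2: lead(−2x⁴ − 14x³ − 27x² − 27x + 40) ÷ lead(D) = −2x⁴ ÷ −2x³ = x. Subtract (x)·D = −2x⁴ − 4x³ − 7x² + 8x. Remainder: −10x³ − 20x² − 35x + 40.
Step 3: lead(−10x³ − 20x² − 35x + 40) ÷ lead(D) = −10x³ ÷ −2x³ = 5. Subtract (5)·D = −10x³ − 20x² − 35x + 40. Remainder: 0.

R(x) = 0, so D(x) is a factor of P(x). yes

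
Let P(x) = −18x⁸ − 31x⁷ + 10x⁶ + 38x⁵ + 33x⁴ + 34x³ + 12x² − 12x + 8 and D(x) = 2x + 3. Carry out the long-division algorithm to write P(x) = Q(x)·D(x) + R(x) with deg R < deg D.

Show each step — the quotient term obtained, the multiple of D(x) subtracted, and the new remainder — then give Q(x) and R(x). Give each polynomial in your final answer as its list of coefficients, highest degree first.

Q = [-9, -2, 8, 7, 6, 8, -6, 3]; R = [-1]

Step 1: lead(−18x⁸ − 31x⁷ + 10x⁶ + 38x⁵ + 33x⁴ + 34x³ + 12x² − 12x + 8) ÷ lead(D) = −18x⁸ ÷ 2x = −9x⁷. Subtract (−9x⁷)·D = −18x⁸ − 27x⁷. Remainder: −4x⁷ + 10x⁶ + 38x⁵ + 33x⁴ + 34x³ + 12x² − 12x + 8.
Step 2: lead(−4x⁷ + 10x⁶ + 38x⁵ + 33x⁴ + 34x³ + 12x² − 12x + 8) ÷ lead(D) = −4x⁷ ÷ 2x = −2x⁶. Subtract (−2x⁶)·D = −4x⁷ − 6x⁶. Remainder: 16x⁶ + 38x⁵ + 33x⁴ + 34x³ + 12x² − 12x + 8.
Step 3: lead(16x⁶ + 38x⁵ + 33x⁴ + 34x³ + 12x² − 12x + 8) ÷ lead(D) = 16x⁶ ÷ 2x = 8x⁵. Subtract (8x⁵)·D = 16x⁶ + 24x⁵. Remainder: 14x⁵ + 33x⁴ + 34x³ + 12x² − 12x + 8.
Step 4: lead(14x⁵ + 33x⁴ + 34x³ + 12x² − 12x + 8) ÷ lead(D) = 14x⁵ ÷ 2x = 7x⁴. Subtract (7x⁴)·D = 14x⁵ + 21x⁴. Remainder: 12x⁴ + 34x³ + 12x² − 12x + 8.
Step 5: lead(12x⁴ + 34x³ + 12x² − 12x + 8) ÷ lead(D) = 12x⁴ ÷ 2x = 6x³. Subtract (6x³)·D = 12x⁴ + 18x³. Remainder: 16x³ + 12x² − 12x + 8.
Step 6: lead(16x³ + 12x² − 12x + 8) ÷ lead(D) = 16x³ ÷ 2x = 8x². Subtract (8x²)·D = 16x³ + 24x². Remainder: −12x² − 12x + 8.
Step 7: lead(−12x² − 12x + 8) ÷ lead(D) = −12x² ÷ 2x = −6x. Subtract (−6x)·D = −12x² − 18x. Remainder: 6x + 8.
Step 8: lead(6x + 8) ÷ lead(D) = 6x ÷ 2x = 3. Subtract (3)·D = 6x + 9. Remainder: −1.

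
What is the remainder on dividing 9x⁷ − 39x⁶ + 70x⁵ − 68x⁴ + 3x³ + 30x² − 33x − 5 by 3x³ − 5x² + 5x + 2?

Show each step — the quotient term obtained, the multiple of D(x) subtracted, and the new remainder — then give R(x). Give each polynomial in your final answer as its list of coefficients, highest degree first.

Step 1: lead(9x⁷ − 39x⁶ + 70x⁵ − 68x⁴ + 3x³ + 30x² − 33x − 5) ÷ lead(D) = 9x⁷ ÷ 3x³ = 3x⁴. Subtract (3x⁴)·D = 9x⁷ − 15x⁶ + 15x⁵ + 6x⁴. Remainder: −24x⁶ + 55x⁵ − 74x⁴ + 3x³ + 30x² − 33x − 5.
Step 2: lead(−24x⁶ + 55x⁵ − 74x⁴ + 3x³ + 30x² − 33x − 5) ÷ lead(D) = −24x⁶ ÷ 3x³ = −8x³. Subtract (−8x³)·D = −24x⁶ + 40x⁵ − 40x⁴ − 16x³. Remainder: 15x⁵ − 34x⁴ + 19x³ + 30x² − 33x − 5.
Step 3: lead(15x⁵ − 34x⁴ + 19x³ + 30x² − 33x − 5) ÷ lead(D) = 15x⁵ ÷ 3x³ = 5x². Subtract (5x²)·D = 15x⁵ − 25x⁴ + 25x³ + 10x². Remainder: −9x⁴ − 6x³ + 20x² − 33x − 5.
Step 4: lead(−9x⁴ − 6x³ + 20x² − 33x − 5) ÷ lead(D) = −9x⁴ ÷ 3x³ = −3x. Subtract (−3x)·D = −9x⁴ + 15x³ − 15x² − 6x. Remainder: −21x³ + 35x² − 27x − 5.
Step 5: lead(−21x³ + 35x² − 27x − 5) ÷ lead(D) = −21x³ ÷ 3x³ = −7. Subtract (−7)·D = −21x³ + 35x² − 35x − 14. Remainder: 8x + 9.

R = [8, 9]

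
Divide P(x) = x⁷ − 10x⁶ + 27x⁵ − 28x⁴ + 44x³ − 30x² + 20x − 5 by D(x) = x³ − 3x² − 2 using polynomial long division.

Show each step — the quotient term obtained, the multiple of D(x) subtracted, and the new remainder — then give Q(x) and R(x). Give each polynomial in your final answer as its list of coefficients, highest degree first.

Step 1: lead(x⁷ − 10x⁶ + 27x⁵ − 28x⁴ + 44x³ − 30x² + 20x − 5) ÷ lead(D) = x⁷ ÷ x³ = x⁴. Subtract (x⁴)·D = x⁷ − 3x⁶ − 2x⁴. Remainder: −7x⁶ + 27x⁵ − 26x⁴ + 44x³ − 30x² + 20x − 5.
Step 2: lead(−7x⁶ + 27x⁵ − 26x⁴ + 44x³ − 30x² + 20x − 5) ÷ lead(D) = −7x⁶ ÷ x³ = −7x³. Subtract (−7x³)·D = −7x⁶ + 21x⁵ + 14x³. Remainder: 6x⁵ − 26x⁴ + 30x³ − 30x² + 20x − 5.
Step 3: lead(6x⁵ − 26x⁴ + 30x³ − 30x² + 20x − 5) ÷ lead(D) = 6x⁵ ÷ x³ = 6x². Subtract (6x²)·D = 6x⁵ − 18x⁴ − 12x². Remainder: −8x⁴ + 30x³ − 18x² + 20x − 5.
Step 4: lead(−8x⁴ + 30x³ − 18x² + 20x − 5) ÷ lead(D) = −8x⁴ ÷ x³ = −8x. Subtract (−8x)·D = −8x⁴ + 24x³ + 16x. Remainder: 6x³ − 18x² + 4x − 5.
Step 5: lead(6x³ − 18x² + 4x − 5) ÷ lead(D) = 6x³ ÷ x³ = 6. Subtract (6)·D = 6x³ − 18x² − 12. Remainder: 4x + 7.

Q = [1, -7, 6, -8, 6]; R = [4, 7]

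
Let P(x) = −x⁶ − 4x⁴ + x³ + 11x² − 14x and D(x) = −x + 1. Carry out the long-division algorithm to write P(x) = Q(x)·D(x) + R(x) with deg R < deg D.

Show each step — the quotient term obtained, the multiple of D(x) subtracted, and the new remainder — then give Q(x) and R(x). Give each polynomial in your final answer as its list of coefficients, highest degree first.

Q = [1, 1, 5, 4, -7, 7]; R = [-7]

Step 1: lead(−x⁶ − 4x⁴ + x³ + 11x² − 14x) ÷ lead(D) = −x⁶ ÷ −x = x⁵. Subtract (x⁵)·D = −x⁶ + x⁵. Remainder: −x⁵ − 4x⁴ + x³ + 11x² − 14x.
Step 2: lead(−x⁵ − 4x⁴ + x³ + 11x² − 14x) ÷ lead(D) = −x⁵ ÷ −x = x⁴. Subtract (x⁴)·D = −x⁵ + x⁴. Remainder: −5x⁴ + x³ + 11x² − 14x.
Step 3: lead(−5x⁴ + x³ + 11x² − 14x) ÷ lead(D) = −5x⁴ ÷ −x = 5x³. Subtract (5x³)·D = −5x⁴ + 5x³. Remainder: −4x³ + 11x² − 14x.
Step 4: lead(−4x³ + 11x² − 14x) ÷ lead(D) = −4x³ ÷ −x = 4x². Subtract (4x²)·D = −4x³ + 4x². Remainder: 7x² − 14x.
Step 5: lead(7x² − 14x) ÷ lead(D) = 7x² ÷ −x = −7x. Subtract (−7x)·D = 7x² − 7x. Remainder: −7x.
Step 6: lead(−7x) ÷ lead(D) = −7x ÷ −x = 7. Subtract (7)·D = −7x + 7. Remainder: −7.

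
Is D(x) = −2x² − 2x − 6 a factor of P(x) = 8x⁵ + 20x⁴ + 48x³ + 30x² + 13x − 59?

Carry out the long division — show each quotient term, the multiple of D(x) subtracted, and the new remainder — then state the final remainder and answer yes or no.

R(x) = −5x − 5, so D(x) is not a factor of P(x). no

Step 1: lead(8x⁵ + 20x⁴ + 48x³ + 30x² + 13x − 59) ÷ lead(D) = 8x⁵ ÷ −2x² = −4x³. Subtract (−4x³)·D = 8x⁵ + 8x⁴ + 24x³. Remainder: 12x⁴ + 24x³ + 30x² + 13x − 59.
Step 2: lead(12x⁴ + 24x³ + 30x² + 13x − 59) ÷ lead(D) = 12x⁴ ÷ −2x² = −6x². Subtract (−6x²)·D = 12x⁴ + 12x³ + 36x². Remainder: 12x³ − 6x² + 13x − 59.
Step 3: lead(12x³ − 6x² + 13x − 59) ÷ lead(D) = 12x³ ÷ −2x² = −6x. Subtract (−6x)·D = 12x³ + 12x² + 36x. Remainder: −18x² − 23x − 59.
Step 4: lead(−18x² − 23x − 59) ÷ lead(D) = −18x² ÷ −2x² = 9. Subtract (9)·D = −18x² − 18x − 54. Remainder: −5x − 5.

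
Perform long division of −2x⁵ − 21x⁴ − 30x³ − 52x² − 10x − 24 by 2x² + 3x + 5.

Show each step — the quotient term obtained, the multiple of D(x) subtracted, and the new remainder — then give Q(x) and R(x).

Q(x) = −x³ − 9x² + x − 5; R(x) = 1

Step 1: lead(−2x⁵ − 21x⁴ − 30x³ − 52x² − 10x − 24) ÷ lead(D) = −2x⁵ ÷ 2x² = −x³. Subtract (−x³)·D = −2x⁵ − 3x⁴ − 5x³. Remainder: −18x⁴ − 25x³ − 52x² − 10x − 24.
Step 2: lead(−18x⁴ − 25x³ − 52x² − 10x − 24) ÷ lead(D) = −18x⁴ ÷ 2x² = −9x². Subtract (−9x²)·D = −18x⁴ − 27x³ − 45x². Remainder: 2x³ − 7x² − 10x − 24.
Step 3: lead(2x³ − 7x² − 10x − 24) ÷ lead(D) = 2x³ ÷ 2x² = x. Subtract (x)·D = 2x³ + 3x² + 5x. Remainder: −10x² − 15x − 24.
Step 4: lead(−10x² − 15x − 24) ÷ lead(D) = −10x² ÷ 2x² = −5. Subtract (−5)·D = −10x² − 15x − 25. Remainder: 1.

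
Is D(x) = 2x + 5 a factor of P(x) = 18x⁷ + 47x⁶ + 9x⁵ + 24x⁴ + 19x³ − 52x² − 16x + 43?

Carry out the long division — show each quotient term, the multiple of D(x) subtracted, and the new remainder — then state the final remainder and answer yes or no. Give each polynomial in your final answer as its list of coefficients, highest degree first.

Step 1: lead(18x⁷ + 47x⁶ + 9x⁵ + 24x⁴ + 19x³ − 52x² − 16x + 43) ÷ lead(D) = 18x⁷ ÷ 2x = 9x⁶. Subtract (9x⁶)·D = 18x⁷ + 45x⁶. Remainder: 2x⁶ + 9x⁵ + 24x⁴ + 19x³ − 52x² − 16x + 43.
Step 2: lead(2x⁶ + 9x⁵ + 24x⁴ + 19x³ − 52x² − 16x + 43) ÷ lead(D) = 2x⁶ ÷ 2x = x⁵. Subtract (x⁵)·D = 2x⁶ + 5x⁵. Remainder: 4x⁵ + 24x⁴ + 19x³ − 52x² − 16x + 43.
Step 3: lead(4x⁵ + 24x⁴ + 19x³ − 52x² − 16x + 43) ÷ lead(D) = 4x⁵ ÷ 2x = 2x⁴. Subtract (2x⁴)·D = 4x⁵ + 10x⁴. Remainder: 14x⁴ + 19x³ − 52x² − 16x + 43.
Step 4: lead(14x⁴ + 19x³ − 52x² − 16x + 43) ÷ lead(D) = 14x⁴ ÷ 2x = 7x³. Subtract (7x³)·D = 14x⁴ + 35x³. Remainder: −16x³ − 52x² − 16x + 43.
Step 5: lead(−16x³ − 52x² − 16x + 43) ÷ lead(D) = −16x³ ÷ 2x = −8x². Subtract (−8x²)·D = −16x³ − 40x². Remainder: −12x² − 16x + 43.
Step 6: lead(−12x² − 16x + 43) ÷ lead(D) = −12x² ÷ 2x = −6x. Subtract (−6x)·D = −12x² − 30x. Remainder: 14x + 43.
Step 7: lead(14x + 43) ÷ lead(D) = 14x ÷ 2x = 7. Subtract (7)·D = 14x + 35. Remainder: 8.

R = [8], so D(x) is not a factor of P(x). no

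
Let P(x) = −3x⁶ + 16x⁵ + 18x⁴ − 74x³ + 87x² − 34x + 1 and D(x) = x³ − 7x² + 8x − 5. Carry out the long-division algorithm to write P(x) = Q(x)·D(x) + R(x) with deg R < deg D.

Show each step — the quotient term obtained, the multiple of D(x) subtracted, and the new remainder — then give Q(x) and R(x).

Q(x) = −3x³ − 5x² + 7x; R(x) = 6x² + x + 1

Step 1: lead(−3x⁶ + 16x⁵ + 18x⁴ − 74x³ + 87x² − 34x + 1) ÷ lead(D) = −3x⁶ ÷ x³ = −3x³. Subtract (−3x³)·D = −3x⁶ + 21x⁵ − 24x⁴ + 15x³. Remainder: −5x⁵ + 42x⁴ − 89x³ + 87x² − 34x + 1.
Step 2: lead(−5x⁵ + 42x⁴ − 89x³ + 87x² − 34x + 1) ÷ lead(D) = −5x⁵ ÷ x³ = −5x². Subtract (−5x²)·D = −5x⁵ + 35x⁴ − 40x³ + 25x². Remainder: 7x⁴ − 49x³ + 62x² − 34x + 1.
Step 3: lead(7x⁴ − 49x³ + 62x² − 34x + 1) ÷ lead(D) = 7x⁴ ÷ x³ = 7x. Subtract (7x)·D = 7x⁴ − 49x³ + 56x² − 35x. Remainder: 6x² + x + 1.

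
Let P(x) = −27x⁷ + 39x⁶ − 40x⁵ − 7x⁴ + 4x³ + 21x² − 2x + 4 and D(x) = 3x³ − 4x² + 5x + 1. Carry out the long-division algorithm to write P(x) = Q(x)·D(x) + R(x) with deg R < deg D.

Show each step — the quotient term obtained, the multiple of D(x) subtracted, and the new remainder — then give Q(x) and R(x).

Step 1: lead(−27x⁷ + 39x⁶ − 40x⁵ − 7x⁴ + 4x³ + 21x² − 2x + 4) ÷ lead(D) = −27x⁷ ÷ 3x³ = −9x⁴. Subtract (−9x⁴)·D = −27x⁷ + 36x⁶ − 45x⁵ − 9x⁴. Remainder: 3x⁶ + 5x⁵ + 2x⁴ + 4x³ + 21x² − 2x + 4.
Step 2: lead(3x⁶ + 5x⁵ + 2x⁴ + 4x³ + 21x² − 2x + 4) ÷ lead(D) = 3x⁶ ÷ 3x³ = x³. Subtract (x³)·D = 3x⁶ − 4x⁵ + 5x⁴ + x³. Remainder: 9x⁵ − 3x⁴ + 3x³ + 21x² − 2x + 4.
Step 3: lead(9x⁵ − 3x⁴ + 3x³ + 21x² − 2x + 4) ÷ lead(D) = 9x⁵ ÷ 3x³ = 3x². Subtract (3x²)·D = 9x⁵ − 12x⁴ + 15x³ + 3x². Remainder: 9x⁴ − 12x³ + 18x² − 2x + 4.
Step 4: lead(9x⁴ − 12x³ + 18x² − 2x + 4) ÷ lead(D) = 9x⁴ ÷ 3x³ = 3x. Subtract (3x)·D = 9x⁴ − 12x³ + 15x² + 3x. Remainder: 3x² − 5x + 4.

Q(x) = −9x⁴ + x³ + 3x² + 3x; R(x) = 3x² − 5x + 4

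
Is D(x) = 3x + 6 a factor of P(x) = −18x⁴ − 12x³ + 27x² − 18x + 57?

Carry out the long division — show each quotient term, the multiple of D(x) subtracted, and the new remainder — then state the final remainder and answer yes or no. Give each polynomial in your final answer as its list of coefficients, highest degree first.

R = [9], so D(x) is not a factor of P(x). no

Step 1: lead(−18x⁴ − 12x³ + 27x² − 18x + 57) ÷ lead(D) = −18x⁴ ÷ 3x = −6x³. Subtract (−6x³)·D = −18x⁴ − 36x³. Remainder: 24x³ + 27x² − 18x + 57.
Step 2: lead(24x³ + 27x² − 18x + 57) ÷ lead(D) = 24x³ ÷ 3x = 8x². Subtract (8x²)·D = 24x³ + 48x². Remainder: −21x² − 18x + 57.
Step 3: lead(−21x² − 18x + 57) ÷ lead(D) = −21x² ÷ 3x = −7x. Subtract (−7x)·D = −21x² − 42x. Remainder: 24x + 57.
Step 4: lead(24x + 57) ÷ lead(D) = 24x ÷ 3x = 8. Subtract (8)·D = 24x + 48. Remainder: 9.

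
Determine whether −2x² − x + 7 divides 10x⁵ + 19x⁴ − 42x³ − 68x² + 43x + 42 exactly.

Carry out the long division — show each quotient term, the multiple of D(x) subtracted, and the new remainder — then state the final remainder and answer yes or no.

Step 1: lead(10x⁵ + 19x⁴ − 42x³ − 68x² + 43x + 42) ÷ lead(D) = 10x⁵ ÷ −2x² = −5x³. Subtract (−5x³)·D = 10x⁵ + 5x⁴ − 35x³. Remainder: 14x⁴ − 7x³ − 68x² + 43x + 42.
Step 2: lead(14x⁴ − 7x³ − 68x² + 43x + 42) ÷ lead(D) = 14x⁴ ÷ −2x² = −7x². Subtract (−7x²)·D = 14x⁴ + 7x³ − 49x². Remainder: −14x³ − 19x² + 43x + 42.
Step 3: lead(−14x³ − 19x² + 43x + 42) ÷ lead(D) = −14x³ ÷ −2x² = 7x. Subtract (7x)·D = −14x³ − 7x² + 49x. Remainder: −12x² − 6x + 42.
Step 4: lead(−12x² − 6x + 42) ÷ lead(D) = −12x² ÷ −2x² = 6. Subtract (6)·D = −12x² − 6x + 42. Remainder: 0.

R(x) = 0, so D(x) is a factor of P(x). yes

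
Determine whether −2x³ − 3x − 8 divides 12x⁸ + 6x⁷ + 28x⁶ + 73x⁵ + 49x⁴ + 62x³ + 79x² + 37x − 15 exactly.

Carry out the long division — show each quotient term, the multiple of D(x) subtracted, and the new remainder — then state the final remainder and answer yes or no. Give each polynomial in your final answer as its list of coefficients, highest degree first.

Step 1: lead(12x⁸ + 6x⁷ + 28x⁶ + 73x⁵ + 49x⁴ + 62x³ + 79x² + 37x − 15) ÷ lead(D) = 12x⁸ ÷ −2x³ = −6x⁵. Subtract (−6x⁵)·D = 12x⁸ + 18x⁶ + 48x⁵. Remainder: 6x⁷ + 10x⁶ + 25x⁵ + 49x⁴ + 62x³ + 79x² + 37x − 15.
Step 2: lead(6x⁷ + 10x⁶ + 25x⁵ + 49x⁴ + 62x³ + 79x² + 37x − 15) ÷ lead(D) = 6x⁷ ÷ −2x³ = −3x⁴. Subtract (−3x⁴)·D = 6x⁷ + 9x⁵ + 24x⁴. Remainder: 10x⁶ + 16x⁵ + 25x⁴ + 62x³ + 79x² + 37x − 15.
Step 3: lead(10x⁶ + 16x⁵ + 25x⁴ + 62x³ + 79x² + 37x − 15) ÷ lead(D) = 10x⁶ ÷ −2x³ = −5x³. Subtract (−5x³)·D = 10x⁶ + 15x⁴ + 40x³. Remainder: 16x⁵ + 10x⁴ + 22x³ + 79x² + 37x − 15.
Step 4: lead(16x⁵ + 10x⁴ + 22x³ + 79x² + 37x − 15) ÷ lead(D) = 16x⁵ ÷ −2x³ = −8x². Subtract (−8x²)·D = 16x⁵ + 24x³ + 64x². Remainder: 10x⁴ − 2x³ + 15x² + 37x − 15.
Step 5: lead(10x⁴ − 2x³ + 15x² + 37x − 15) ÷ lead(D) = 10x⁴ ÷ −2x³ = −5x. Subtract (−5x)·D = 10x⁴ + 15x² + 40x. Remainder: −2x³ − 3x − 15.
Step 6: lead(−2x³ − 3x − 15) ÷ lead(D) = −2x³ ÷ −2x³ = 1. Subtract (1)·D = −2x³ − 3x − 8. Remainder: −7.

R = [-7], so D(x) is not a factor of P(x). no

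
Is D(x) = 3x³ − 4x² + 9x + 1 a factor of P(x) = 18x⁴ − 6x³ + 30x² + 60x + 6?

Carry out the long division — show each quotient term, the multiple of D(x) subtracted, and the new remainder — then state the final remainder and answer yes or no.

Step 1: lead(18x⁴ − 6x³ + 30x² + 60x + 6) ÷ lead(D) = 18x⁴ ÷ 3x³ = 6x. Subtract (6x)·D = 18x⁴ − 24x³ + 54x² + 6x. Remainder: 18x³ − 24x² + 54x + 6.
Step 2: lead(18x³ − 24x² + 54x + 6) ÷ lead(D) = 18x³ ÷ 3x³ = 6. Subtract (6)·D = 18x³ − 24x² + 54x + 6. Remainder: 0.

R(x) = 0, so D(x) is a factor of P(x). yes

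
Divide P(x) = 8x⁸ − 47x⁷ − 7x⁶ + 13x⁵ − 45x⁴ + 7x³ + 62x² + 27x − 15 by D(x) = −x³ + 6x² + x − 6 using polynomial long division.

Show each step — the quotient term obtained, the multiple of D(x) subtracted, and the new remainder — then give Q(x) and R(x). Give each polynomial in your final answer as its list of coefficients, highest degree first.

Q = [-8, -1, -7, -8, -4, 3]; R = [3]

Step 1: lead(8x⁸ − 47x⁷ − 7x⁶ + 13x⁵ − 45x⁴ + 7x³ + 62x² + 27x − 15) ÷ lead(D) = 8x⁸ ÷ −x³ = −8x⁵. Subtract (−8x⁵)·D = 8x⁸ − 48x⁷ − 8x⁶ + 48x⁵. Remainder: x⁷ + x⁶ − 35x⁵ − 45x⁴ + 7x³ + 62x² + 27x − 15.
Step 2: lead(x⁷ + x⁶ − 35x⁵ − 45x⁴ + 7x³ + 62x² + 27x − 15) ÷ lead(D) = x⁷ ÷ −x³ = −x⁴. Subtract (−x⁴)·D = x⁷ − 6x⁶ − x⁵ + 6x⁴. Remainder: 7x⁶ − 34x⁵ − 51x⁴ + 7x³ + 62x² + 27x − 15.
Step 3: lead(7x⁶ − 34x⁵ − 51x⁴ + 7x³ + 62x² + 27x − 15) ÷ lead(D) = 7x⁶ ÷ −x³ = −7x³. Subtract (−7x³)·D = 7x⁶ − 42x⁵ − 7x⁴ + 42x³. Remainder: 8x⁵ − 44x⁴ − 35x³ + 62x² + 27x − 15.
Step 4: lead(8x⁵ − 44x⁴ − 35x³ + 62x² + 27x − 15) ÷ lead(D) = 8x⁵ ÷ −x³ = −8x². Subtract (−8x²)·D = 8x⁵ − 48x⁴ − 8x³ + 48x². Remainder: 4x⁴ − 27x³ + 14x² + 27x − 15.
Step 5: lead(4x⁴ − 27x³ + 14x² + 27x − 15) ÷ lead(D) = 4x⁴ ÷ −x³ = −4x. Subtract (−4x)·D = 4x⁴ − 24x³ − 4x² + 24x. Remainder: −3x³ + 18x² + 3x − 15.
Step 6: lead(−3x³ + 18x² + 3x − 15) ÷ lead(D) = −3x³ ÷ −x³ = 3. Subtract (3)·D = −3x³ + 18x² + 3x − 18. Remainder: 3.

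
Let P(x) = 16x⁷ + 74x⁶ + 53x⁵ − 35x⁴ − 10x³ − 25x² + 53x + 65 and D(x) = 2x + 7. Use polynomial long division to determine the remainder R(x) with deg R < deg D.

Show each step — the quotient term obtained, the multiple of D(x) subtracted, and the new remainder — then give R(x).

R(x) = 2

Step 1: lead(16x⁷ + 74x⁶ + 53x⁵ − 35x⁴ − 10x³ − 25x² + 53x + 65) ÷ lead(D) = 16x⁷ ÷ 2x = 8x⁶. Subtract (8x⁶)·D = 16x⁷ + 56x⁶. Remainder: 18x⁶ + 53x⁵ − 35x⁴ − 10x³ − 25x² + 53x + 65.
Step 2: lead(18x⁶ + 53x⁵ − 35x⁴ − 10x³ − 25x² + 53x + 65) ÷ lead(D) = 18x⁶ ÷ 2x = 9x⁵. Subtract (9x⁵)·D = 18x⁶ + 63x⁵. Remainder: −10x⁵ − 35x⁴ − 10x³ − 25x² + 53x + 65.
Step 3: lead(−10x⁵ − 35x⁴ − 10x³ − 25x² + 53x + 65) ÷ lead(D) = −10x⁵ ÷ 2x = −5x⁴. Subtract (−5x⁴)·D = −10x⁵ − 35x⁴. Remainder: −10x³ − 25x² + 53x + 65.
Step 4: lead(−10x³ − 25x² + 53x + 65) ÷ lead(D) = −10x³ ÷ 2x = −5x². Subtract (−5x²)·D = −10x³ − 35x². Remainder: 10x² + 53x + 65.
Step 5: lead(10x² + 53x + 65) ÷ lead(D) = 10x² ÷ 2x = 5x. Subtract (5x)·D = 10x² + 35x. Remainder: 18x + 65.
Step 6: lead(18x + 65) ÷ lead(D) = 18x ÷ 2x = 9. Subtract (9)·D = 18x + 63. Remainder: 2.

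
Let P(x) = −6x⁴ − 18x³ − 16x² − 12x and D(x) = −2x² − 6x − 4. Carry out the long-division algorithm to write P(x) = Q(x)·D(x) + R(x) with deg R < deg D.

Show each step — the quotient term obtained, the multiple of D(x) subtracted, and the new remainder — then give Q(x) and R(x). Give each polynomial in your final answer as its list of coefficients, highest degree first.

Step 1: lead(−6x⁴ − 18x³ − 16x² − 12x) ÷ lead(D) = −6x⁴ ÷ −2x² = 3x². Subtract (3x²)·D = −6x⁴ − 18x³ − 12x². Remainder: −4x² − 12x.
Step 2: lead(−4x² − 12x) ÷ lead(D) = −4x² ÷ −2x² = 2. Subtract (2)·D = −4x² − 12x − 8. Remainder: 8.

Q = [3, 0, 2]; R = [8]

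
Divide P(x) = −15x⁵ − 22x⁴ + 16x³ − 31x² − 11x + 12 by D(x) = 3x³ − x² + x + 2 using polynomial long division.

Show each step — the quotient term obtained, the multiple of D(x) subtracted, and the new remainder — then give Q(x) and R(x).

Step 1: lead(−15x⁵ − 22x⁴ + 16x³ − 31x² − 11x + 12) ÷ lead(D) = −15x⁵ ÷ 3x³ = −5x². Subtract (−5x²)·D = −15x⁵ + 5x⁴ − 5x³ − 10x². Remainder: −27x⁴ + 21x³ − 21x² − 11x + 12.
Step 2: lead(−27x⁴ + 21x³ − 21x² − 11x + 12) ÷ lead(D) = −27x⁴ ÷ 3x³ = −9x. Subtract (−9x)·D = −27x⁴ + 9x³ − 9x² − 18x. Remainder: 12x³ − 12x² + 7x + 12.
Step 3: lead(12x³ − 12x² + 7x + 12) ÷ lead(D) = 12x³ ÷ 3x³ = 4. Subtract (4)·D = 12x³ − 4x² + 4x + 8. Remainder: −8x² + 3x + 4.

Q(x) = −5x² − 9x + 4; R(x) = −8x² + 3x + 4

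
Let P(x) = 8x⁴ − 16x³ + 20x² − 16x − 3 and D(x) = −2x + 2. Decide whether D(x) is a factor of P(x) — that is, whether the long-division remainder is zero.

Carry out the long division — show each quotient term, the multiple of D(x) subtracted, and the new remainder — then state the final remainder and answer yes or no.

R(x) = −7, so D(x) is not a factor of P(x). no

Step 1: lead(8x⁴ − 16x³ + 20x² − 16x − 3) ÷ lead(D) = 8x⁴ ÷ −2x = −4x³. Subtract (−4x³)·D = 8x⁴ − 8x³. Remainder: −8x³ + 20x² − 16x − 3.
Step 2: lead(−8x³ + 20x² − 16x − 3) ÷ lead(D) = −8x³ ÷ −2x = 4x². Subtract (4x²)·D = −8x³ + 8x². Remainder: 12x² − 16x − 3.
Step 3: lead(12x² − 16x − 3) ÷ lead(D) = 12x² ÷ −2x = −6x. Subtract (−6x)·D = 12x² − 12x. Remainder: −4x − 3.
Step 4: lead(−4x − 3) ÷ lead(D) = −4x ÷ −2x = 2. Subtract (2)·D = −4x + 4. Remainder: −7.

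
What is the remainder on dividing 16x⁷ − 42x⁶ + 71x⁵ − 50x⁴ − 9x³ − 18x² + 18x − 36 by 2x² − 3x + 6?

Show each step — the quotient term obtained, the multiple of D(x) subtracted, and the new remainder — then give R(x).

Step 1: lead(16x⁷ − 42x⁶ + 71x⁵ − 50x⁴ − 9x³ − 18x² + 18x − 36) ÷ lead(D) = 16x⁷ ÷ 2x² = 8x⁵. Subtract (8x⁵)·D = 16x⁷ − 24x⁶ + 48x⁵. Remainder: −18x⁶ + 23x⁵ − 50x⁴ − 9x³ − 18x² + 18x − 36.
Step 2: lead(−18x⁶ + 23x⁵ − 50x⁴ − 9x³ − 18x² + 18x − 36) ÷ lead(D) = −18x⁶ ÷ 2x² = −9x⁴. Subtract (−9x⁴)·D = −18x⁶ + 27x⁵ − 54x⁴. Remainder: −4x⁵ + 4x⁴ − 9x³ − 18x² + 18x − 36.
Step 3: lead(−4x⁵ + 4x⁴ − 9x³ − 18x² + 18x − 36) ÷ lead(D) = −4x⁵ ÷ 2x² = −2x³. Subtract (−2x³)·D = −4x⁵ + 6x⁴ − 12x³. Remainder: −2x⁴ + 3x³ − 18x² + 18x − 36.
Step 4: lead(−2x⁴ + 3x³ − 18x² + 18x − 36) ÷ lead(D) = −2x⁴ ÷ 2x² = −x². Subtract (−x²)·D = −2x⁴ + 3x³ − 6x². Remainder: −12x² + 18x − 36.
Step 5: lead(−12x² + 18x − 36) ÷ lead(D) = −12x² ÷ 2x² = −6. Subtract (−6)·D = −12x² + 18x − 36. Remainder: 0.

R(x) = 0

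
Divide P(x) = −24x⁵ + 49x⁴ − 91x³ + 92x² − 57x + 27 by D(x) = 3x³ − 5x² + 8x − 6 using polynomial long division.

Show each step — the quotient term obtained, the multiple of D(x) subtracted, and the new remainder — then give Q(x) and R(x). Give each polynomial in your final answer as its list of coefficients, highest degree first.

Q = [-8, 3, -4]; R = [-7, 3]

Step 1: lead(−24x⁵ + 49x⁴ − 91x³ + 92x² − 57x + 27) ÷ lead(D) = −24x⁵ ÷ 3x³ = −8x². Subtract (−8x²)·D = −24x⁵ + 40x⁴ − 64x³ + 48x². Remainder: 9x⁴ − 27x³ + 44x² − 57x + 27.
Step 2: lead(9x⁴ − 27x³ + 44x² − 57x + 27) ÷ lead(D) = 9x⁴ ÷ 3x³ = 3x. Subtract (3x)·D = 9x⁴ − 15x³ + 24x² − 18x. Remainder: −12x³ + 20x² − 39x + 27.
Step 3: lead(−12x³ + 20x² − 39x + 27) ÷ lead(D) = −12x³ ÷ 3x³ = −4. Subtract (−4)·D = −12x³ + 20x² − 32x + 24. Remainder: −7x + 3.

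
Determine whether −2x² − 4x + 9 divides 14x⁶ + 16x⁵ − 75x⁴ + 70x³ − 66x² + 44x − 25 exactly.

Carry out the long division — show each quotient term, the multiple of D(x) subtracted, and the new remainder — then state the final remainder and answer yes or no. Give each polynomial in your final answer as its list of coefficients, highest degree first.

Step 1: lead(14x⁶ + 16x⁵ − 75x⁴ + 70x³ − 66x² + 44x − 25) ÷ lead(D) = 14x⁶ ÷ −2x² = −7x⁴. Subtract (−7x⁴)·D = 14x⁶ + 28x⁵ − 63x⁴. Remainder: −12x⁵ − 12x⁴ + 70x³ − 66x² + 44x − 25.
Step 2: lead(−12x⁵ − 12x⁴ + 70x³ − 66x² + 44x − 25) ÷ lead(D) = −12x⁵ ÷ −2x² = 6x³. Subtract (6x³)·D = −12x⁵ − 24x⁴ + 54x³. Remainder: 12x⁴ + 16x³ − 66x² + 44x − 25.
Step 3: lead(12x⁴ + 16x³ − 66x² + 44x − 25) ÷ lead(D) = 12x⁴ ÷ −2x² = −6x². Subtract (−6x²)·D = 12x⁴ + 24x³ − 54x². Remainder: −8x³ − 12x² + 44x − 25.
Step 4: lead(−8x³ − 12x² + 44x − 25) ÷ lead(D) = −8x³ ÷ −2x² = 4x. Subtract (4x)·D = −8x³ − 16x² + 36x. Remainder: 4x² + 8x − 25.
Step 5: lead(4x² + 8x − 25) ÷ lead(D) = 4x² ÷ −2x² = −2. Subtract (−2)·D = 4x² + 8x − 18. Remainder: −7.

R = [-7], so D(x) is not a factor of P(x). no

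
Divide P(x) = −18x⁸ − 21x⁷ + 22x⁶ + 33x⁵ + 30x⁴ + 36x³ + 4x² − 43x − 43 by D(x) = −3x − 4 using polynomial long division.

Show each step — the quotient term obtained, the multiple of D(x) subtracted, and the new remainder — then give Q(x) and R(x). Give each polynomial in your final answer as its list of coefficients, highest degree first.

Q = [6, -1, -6, -3, -6, -4, 4, 9]; R = [-7]

Step 1: lead(−18x⁸ − 21x⁷ + 22x⁶ + 33x⁵ + 30x⁴ + 36x³ + 4x² − 43x − 43) ÷ lead(D) = −18x⁸ ÷ −3x = 6x⁷. Subtract (6x⁷)·D = −18x⁸ − 24x⁷. Remainder: 3x⁷ + 22x⁶ + 33x⁵ + 30x⁴ + 36x³ + 4x² − 43x − 43.
Step 2: lead(3x⁷ + 22x⁶ + 33x⁵ + 30x⁴ + 36x³ + 4x² − 43x − 43) ÷ lead(D) = 3x⁷ ÷ −3x = −x⁶. Subtract (−x⁶)·D = 3x⁷ + 4x⁶. Remainder: 18x⁶ + 33x⁵ + 30x⁴ + 36x³ + 4x² − 43x − 43.
Step 3: lead(18x⁶ + 33x⁵ + 30x⁴ + 36x³ + 4x² − 43x − 43) ÷ lead(D) = 18x⁶ ÷ −3x = −6x⁵. Subtract (−6x⁵)·D = 18x⁶ + 24x⁵. Remainder: 9x⁵ + 30x⁴ + 36x³ + 4x² − 43x − 43.
Step 4: lead(9x⁵ + 30x⁴ + 36x³ + 4x² − 43x − 43) ÷ lead(D) = 9x⁵ ÷ −3x = −3x⁴. Subtract (−3x⁴)·D = 9x⁵ + 12x⁴. Remainder: 18x⁴ + 36x³ + 4x² − 43x − 43.
Step 5: lead(18x⁴ + 36x³ + 4x² − 43x − 43) ÷ lead(D) = 18x⁴ ÷ −3x = −6x³. Subtract (−6x³)·D = 18x⁴ + 24x³. Remainder: 12x³ + 4x² − 43x − 43.
Step 6: lead(12x³ + 4x² − 43x − 43) ÷ lead(D) = 12x³ ÷ −3x = −4x². Subtract (−4x²)·D = 12x³ + 16x². Remainder: −12x² − 43x − 43.
Step 7: lead(−12x² − 43x − 43) ÷ lead(D) = −12x² ÷ −3x = 4x. Subtract (4x)·D = −12x² − 16x. Remainder: −27x − 43.
Step 8: lead(−27x − 43) ÷ lead(D) = −27x ÷ −3x = 9. Subtract (9)·D = −27x − 36. Remainder: −7.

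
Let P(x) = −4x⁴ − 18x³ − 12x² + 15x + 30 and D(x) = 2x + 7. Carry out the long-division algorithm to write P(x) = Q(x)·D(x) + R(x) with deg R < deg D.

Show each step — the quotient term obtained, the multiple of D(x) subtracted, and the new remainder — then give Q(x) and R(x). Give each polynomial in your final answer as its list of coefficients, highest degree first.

Step 1: lead(−4x⁴ − 18x³ − 12x² + 15x + 30) ÷ lead(D) = −4x⁴ ÷ 2x = −2x³. Subtract (−2x³)·D = −4x⁴ − 14x³. Remainder: −4x³ − 12x² + 15x + 30.
Step 2: lead(−4x³ − 12x² + 15x + 30) ÷ lead(D) = −4x³ ÷ 2x = −2x². Subtract (−2x²)·D = −4x³ − 14x². Remainder: 2x² + 15x + 30.
Step 3: lead(2x² + 15x + 30) ÷ lead(D) = 2x² ÷ 2x = x. Subtract (x)·D = 2x² + 7x. Remainder: 8x + 30.
Step 4: lead(8x + 30) ÷ lead(D) = 8x ÷ 2x = 4. Subtract (4)·D = 8x + 28. Remainder: 2.

Q = [-2, -2, 1, 4]; R = [2]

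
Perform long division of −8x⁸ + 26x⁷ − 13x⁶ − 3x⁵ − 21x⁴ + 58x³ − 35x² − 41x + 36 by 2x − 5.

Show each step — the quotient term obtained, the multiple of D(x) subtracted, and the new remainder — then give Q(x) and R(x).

Step 1: lead(−8x⁸ + 26x⁷ − 13x⁶ − 3x⁵ − 21x⁴ + 58x³ − 35x² − 41x + 36) ÷ lead(D) = −8x⁸ ÷ 2x = −4x⁷. Subtract (−4x⁷)·D = −8x⁸ + 20x⁷. Remainder: 6x⁷ − 13x⁶ − 3x⁵ − 21x⁴ + 58x³ − 35x² − 41x + 36.
Step 2: lead(6x⁷ − 13x⁶ − 3x⁵ − 21x⁴ + 58x³ − 35x² − 41x + 36) ÷ lead(D) = 6x⁷ ÷ 2x = 3x⁶. Subtract (3x⁶)·D = 6x⁷ − 15x⁶. Remainder: 2x⁶ − 3x⁵ − 21x⁴ + 58x³ − 35x² − 41x + 36.
Step 3: lead(2x⁶ − 3x⁵ − 21x⁴ + 58x³ − 35x² − 41x + 36) ÷ lead(D) = 2x⁶ ÷ 2x = x⁵. Subtract (x⁵)·D = 2x⁶ − 5x⁵. Remainder: 2x⁵ − 21x⁴ + 58x³ − 35x² − 41x + 36.
Step 4: lead(2x⁵ − 21x⁴ + 58x³ − 35x² − 41x + 36) ÷ lead(D) = 2x⁵ ÷ 2x = x⁴. Subtract (x⁴)·D = 2x⁵ − 5x⁴. Remainder: −16x⁴ + 58x³ − 35x² − 41x + 36.
Step 5: lead(−16x⁴ + 58x³ − 35x² − 41x + 36) ÷ lead(D) = −16x⁴ ÷ 2x = −8x³. Subtract (−8x³)·D = −16x⁴ + 40x³. Remainder: 18x³ − 35x² − 41x + 36.
Step 6: lead(18x³ − 35x² − 41x + 36) ÷ lead(D) = 18x³ ÷ 2x = 9x². Subtract (9x²)·D = 18x³ − 45x². Remainder: 10x² − 41x + 36.
Step 7: lead(10x² − 41x + 36) ÷ lead(D) = 10x² ÷ 2x = 5x. Subtract (5x)·D = 10x² − 25x. Remainder: −16x + 36.
Step 8: lead(−16x + 36) ÷ lead(D) = −16x ÷ 2x = −8. Subtract (−8)·D = −16x + 40. Remainder: −4.

Q(x) = −4x⁷ + 3x⁶ + x⁵ + x⁴ − 8x³ + 9x² + 5x − 8; R(x) = −4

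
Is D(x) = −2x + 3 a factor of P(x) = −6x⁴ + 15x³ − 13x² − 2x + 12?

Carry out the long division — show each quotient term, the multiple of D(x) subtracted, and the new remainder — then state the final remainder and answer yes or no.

R(x) = 0, so D(x) is a factor of P(x). yes

Step 1: lead(−6x⁴ + 15x³ − 13x² − 2x + 12) ÷ lead(D) = −6x⁴ ÷ −2x = 3x³. Subtract (3x³)·D = −6x⁴ + 9x³. Remainder: 6x³ − 13x² − 2x + 12.
Step 2: lead(6x³ − 13x² − 2x + 12) ÷ lead(D) = 6x³ ÷ −2x = −3x². Subtract (−3x²)·D = 6x³ − 9x². Remainder: −4x² − 2x + 12.
Step 3: lead(−4x² − 2x + 12) ÷ lead(D) = −4x² ÷ −2x = 2x. Subtract (2x)·D = −4x² + 6x. Remainder: −8x + 12.
Step 4: lead(−8x + 12) ÷ lead(D) = −8x ÷ −2x = 4. Subtract (4)·D = −8x + 12. Remainder: 0.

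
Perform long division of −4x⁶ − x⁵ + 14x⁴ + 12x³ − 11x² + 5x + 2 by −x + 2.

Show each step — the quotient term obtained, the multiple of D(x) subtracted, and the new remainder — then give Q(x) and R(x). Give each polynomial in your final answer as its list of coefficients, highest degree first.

Step 1: lead(−4x⁶ − x⁵ + 14x⁴ + 12x³ − 11x² + 5x + 2) ÷ lead(D) = −4x⁶ ÷ −x = 4x⁵. Subtract (4x⁵)·D = −4x⁶ + 8x⁵. Remainder: −9x⁵ + 14x⁴ + 12x³ − 11x² + 5x + 2.
Step 2: lead(−9x⁵ + 14x⁴ + 12x³ − 11x² + 5x + 2) ÷ lead(D) = −9x⁵ ÷ −x = 9x⁴. Subtract (9x⁴)·D = −9x⁵ + 18x⁴. Remainder: −4x⁴ + 12x³ − 11x² + 5x + 2.
Step 3: lead(−4x⁴ + 12x³ − 11x² + 5x + 2) ÷ lead(D) = −4x⁴ ÷ −x = 4x³. Subtract (4x³)·D = −4x⁴ + 8x³. Remainder: 4x³ − 11x² + 5x + 2.
Step 4: lead(4x³ − 11x² + 5x + 2) ÷ lead(D) = 4x³ ÷ −x = −4x². Subtract (−4x²)·D = 4x³ − 8x². Remainder: −3x² + 5x + 2.
Step 5: lead(−3x² + 5x + 2) ÷ lead(D) = −3x² ÷ −x = 3x. Subtract (3x)·D = −3x² + 6x. Remainder: −x + 2.
Step 6: lead(−x + 2) ÷ lead(D) = −x ÷ −x = 1. Subtract (1)·D = −x + 2. Remainder: 0.

Q = [4, 9, 4, -4, 3, 1]; R = [0]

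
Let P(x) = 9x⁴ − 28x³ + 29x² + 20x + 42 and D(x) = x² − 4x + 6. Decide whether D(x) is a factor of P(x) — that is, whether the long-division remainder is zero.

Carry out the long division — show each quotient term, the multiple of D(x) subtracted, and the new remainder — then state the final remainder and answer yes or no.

Step 1: lead(9x⁴ − 28x³ + 29x² + 20x + 42) ÷ lead(D) = 9x⁴ ÷ x² = 9x². Subtract (9x²)·D = 9x⁴ − 36x³ + 54x². Remainder: 8x³ − 25x² + 20x + 42.
Step 2: lead(8x³ − 25x² + 20x + 42) ÷ lead(D) = 8x³ ÷ x² = 8x. Subtract (8x)·D = 8x³ − 32x² + 48x. Remainder: 7x² − 28x + 42.
Step 3: lead(7x² − 28x + 42) ÷ lead(D) = 7x² ÷ x² = 7. Subtract (7)·D = 7x² − 28x + 42. Remainder: 0.

R(x) = 0, so D(x) is a factor of P(x). yes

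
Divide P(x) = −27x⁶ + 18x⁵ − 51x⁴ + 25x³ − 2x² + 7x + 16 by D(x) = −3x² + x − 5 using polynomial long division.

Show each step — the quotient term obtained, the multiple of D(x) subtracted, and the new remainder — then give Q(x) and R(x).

Step 1: lead(−27x⁶ + 18x⁵ − 51x⁴ + 25x³ − 2x² + 7x + 16) ÷ lead(D) = −27x⁶ ÷ −3x² = 9x⁴. Subtract (9x⁴)·D = −27x⁶ + 9x⁵ − 45x⁴. Remainder: 9x⁵ − 6x⁴ + 25x³ − 2x² + 7x + 16.
Step 2: lead(9x⁵ − 6x⁴ + 25x³ − 2x² + 7x + 16) ÷ lead(D) = 9x⁵ ÷ −3x² = −3x³. Subtract (−3x³)·D = 9x⁵ − 3x⁴ + 15x³. Remainder: −3x⁴ + 10x³ − 2x² + 7x + 16.
Step 3: lead(−3x⁴ + 10x³ − 2x² + 7x + 16) ÷ lead(D) = −3x⁴ ÷ −3x² = x². Subtract (x²)·D = −3x⁴ + x³ − 5x². Remainder: 9x³ + 3x² + 7x + 16.
Step 4: lead(9x³ + 3x² + 7x + 16) ÷ lead(D) = 9x³ ÷ −3x² = −3x. Subtract (−3x)·D = 9x³ − 3x² + 15x. Remainder: 6x² − 8x + 16.
Step 5: lead(6x² − 8x + 16) ÷ lead(D) = 6x² ÷ −3x² = −2. Subtract (−2)·D = 6x² − 2x + 10. Remainder: −6x + 6.

Q(x) = 9x⁴ − 3x³ + x² − 3x − 2; R(x) = −6x + 6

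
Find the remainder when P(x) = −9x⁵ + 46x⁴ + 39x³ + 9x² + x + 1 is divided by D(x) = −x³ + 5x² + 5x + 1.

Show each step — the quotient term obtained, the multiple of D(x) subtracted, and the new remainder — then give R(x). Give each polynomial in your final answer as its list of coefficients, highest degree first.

Step 1: lead(−9x⁵ + 46x⁴ + 39x³ + 9x² + x + 1) ÷ lead(D) = −9x⁵ ÷ −x³ = 9x². Subtract (9x²)·D = −9x⁵ + 45x⁴ + 45x³ + 9x². Remainder: x⁴ − 6x³ + x + 1.
Step 2: lead(x⁴ − 6x³ + x + 1) ÷ lead(D) = x⁴ ÷ −x³ = −x. Subtract (−x)·D = x⁴ − 5x³ − 5x² − x. Remainder: −x³ + 5x² + 2x + 1.
Step 3: lead(−x³ + 5x² + 2x + 1) ÷ lead(D) = −x³ ÷ −x³ = 1. Subtract (1)·D = −x³ + 5x² + 5x + 1. Remainder: −3x.

R = [-3, 0]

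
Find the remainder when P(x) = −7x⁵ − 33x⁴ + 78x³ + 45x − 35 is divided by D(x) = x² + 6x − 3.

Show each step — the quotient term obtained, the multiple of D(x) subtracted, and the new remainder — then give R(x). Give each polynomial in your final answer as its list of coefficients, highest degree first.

R = [-8]

Step 1: lead(−7x⁵ − 33x⁴ + 78x³ + 45x − 35) ÷ lead(D) = −7x⁵ ÷ x² = −7x³. Subtract (−7x³)·D = −7x⁵ − 42x⁴ + 21x³. Remainder: 9x⁴ + 57x³ + 45x − 35.
Step 2: lead(9x⁴ + 57x³ + 45x − 35) ÷ lead(D) = 9x⁴ ÷ x² = 9x². Subtract (9x²)·D = 9x⁴ + 54x³ − 27x². Remainder: 3x³ + 27x² + 45x − 35.
Step 3: lead(3x³ + 27x² + 45x − 35) ÷ lead(D) = 3x³ ÷ x² = 3x. Subtract (3x)·D = 3x³ + 18x² − 9x. Remainder: 9x² + 54x − 35.
Step 4: lead(9x² + 54x − 35) ÷ lead(D) = 9x² ÷ x² = 9. Subtract (9)·D = 9x² + 54x − 27. Remainder: −8.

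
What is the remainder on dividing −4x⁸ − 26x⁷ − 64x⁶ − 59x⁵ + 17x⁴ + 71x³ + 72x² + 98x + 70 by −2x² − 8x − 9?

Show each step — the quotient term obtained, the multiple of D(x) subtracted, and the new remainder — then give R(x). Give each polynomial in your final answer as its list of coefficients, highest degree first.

Step 1: lead(−4x⁸ − 26x⁷ − 64x⁶ − 59x⁵ + 17x⁴ + 71x³ + 72x² + 98x + 70) ÷ lead(D) = −4x⁸ ÷ −2x² = 2x⁶. Subtract (2x⁶)·D = −4x⁸ − 16x⁷ − 18x⁶. Remainder: −10x⁷ − 46x⁶ − 59x⁵ + 17x⁴ + 71x³ + 72x² + 98x + 70.
Step 2: lead(−10x⁷ − 46x⁶ − 59x⁵ + 17x⁴ + 71x³ + 72x² + 98x + 70) ÷ lead(D) = −10x⁷ ÷ −2x² = 5x⁵. Subtract (5x⁵)·D = −10x⁷ − 40x⁶ − 45x⁵. Remainder: −6x⁶ − 14x⁵ + 17x⁴ + 71x³ + 72x² + 98x + 70.
Step 3: lead(−6x⁶ − 14x⁵ + 17x⁴ + 71x³ + 72x² + 98x + 70) ÷ lead(D) = −6x⁶ ÷ −2x² = 3x⁴. Subtract (3x⁴)·D = −6x⁶ − 24x⁵ − 27x⁴. Remainder: 10x⁵ + 44x⁴ + 71x³ + 72x² + 98x + 70.
Step 4: lead(10x⁵ + 44x⁴ + 71x³ + 72x² + 98x + 70) ÷ lead(D) = 10x⁵ ÷ −2x² = −5x³. Subtract (−5x³)·D = 10x⁵ + 40x⁴ + 45x³. Remainder: 4x⁴ + 26x³ + 72x² + 98x + 70.
Step 5: lead(4x⁴ + 26x³ + 72x² + 98x + 70) ÷ lead(D) = 4x⁴ ÷ −2x² = −2x². Subtract (−2x²)·D = 4x⁴ + 16x³ + 18x². Remainder: 10x³ + 54x² + 98x + 70.
Step 6: lead(10x³ + 54x² + 98x + 70) ÷ lead(D) = 10x³ ÷ −2x² = −5x. Subtract (−5x)·D = 10x³ + 40x² + 45x. Remainder: 14x² + 53x + 70.
Step 7: lead(14x² + 53x + 70) ÷ lead(D) = 14x² ÷ −2x² = −7. Subtract (−7)·D = 14x² + 56x + 63. Remainder: −3x + 7.

R = [-3, 7]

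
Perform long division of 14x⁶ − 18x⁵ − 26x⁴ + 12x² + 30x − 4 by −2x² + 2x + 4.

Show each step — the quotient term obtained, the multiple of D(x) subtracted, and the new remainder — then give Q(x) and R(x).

Step 1: lead(14x⁶ − 18x⁵ − 26x⁴ + 12x² + 30x − 4) ÷ lead(D) = 14x⁶ ÷ −2x² = −7x⁴. Subtract (−7x⁴)·D = 14x⁶ − 14x⁵ − 28x⁴. Remainder: −4x⁵ + 2x⁴ + 12x² + 30x − 4.
Step 2: lead(−4x⁵ + 2x⁴ + 12x² + 30x − 4) ÷ lead(D) = −4x⁵ ÷ −2x² = 2x³. Subtract (2x³)·D = −4x⁵ + 4x⁴ + 8x³. Remainder: −2x⁴ − 8x³ + 12x² + 30x − 4.
Step 3: lead(−2x⁴ − 8x³ + 12x² + 30x − 4) ÷ lead(D) = −2x⁴ ÷ −2x² = x². Subtract (x²)·D = −2x⁴ + 2x³ + 4x². Remainder: −10x³ + 8x² + 30x − 4.
Step 4: lead(−10x³ + 8x² + 30x − 4) ÷ lead(D) = −10x³ ÷ −2x² = 5x. Subtract (5x)·D = −10x³ + 10x² + 20x. Remainder: −2x² + 10x − 4.
Step 5: lead(−2x² + 10x − 4) ÷ lead(D) = −2x² ÷ −2x² = 1. Subtract (1)·D = −2x² + 2x + 4. Remainder: 8x − 8.

Q(x) = −7x⁴ + 2x³ + x² + 5x + 1; R(x) = 8x − 8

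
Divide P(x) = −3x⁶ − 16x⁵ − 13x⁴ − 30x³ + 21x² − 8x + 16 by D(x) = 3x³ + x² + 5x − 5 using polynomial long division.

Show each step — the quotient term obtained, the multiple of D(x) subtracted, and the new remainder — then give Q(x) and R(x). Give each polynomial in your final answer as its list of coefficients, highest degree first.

Step 1: lead(−3x⁶ − 16x⁵ − 13x⁴ − 30x³ + 21x² − 8x + 16) ÷ lead(D) = −3x⁶ ÷ 3x³ = −x³. Subtract (−x³)·D = −3x⁶ − x⁵ − 5x⁴ + 5x³. Remainder: −15x⁵ − 8x⁴ − 35x³ + 21x² − 8x + 16.
Step 2: lead(−15x⁵ − 8x⁴ − 35x³ + 21x² − 8x + 16) ÷ lead(D) = −15x⁵ ÷ 3x³ = −5x². Subtract (−5x²)·D = −15x⁵ − 5x⁴ − 25x³ + 25x². Remainder: −3x⁴ − 10x³ − 4x² − 8x + 16.
Step 3: lead(−3x⁴ − 10x³ − 4x² − 8x + 16) ÷ lead(D) = −3x⁴ ÷ 3x³ = −x. Subtract (−x)·D = −3x⁴ − x³ − 5x² + 5x. Remainder: −9x³ + x² − 13x + 16.
Step 4: lead(−9x³ + x² − 13x + 16) ÷ lead(D) = −9x³ ÷ 3x³ = −3. Subtract (−3)·D = −9x³ − 3x² − 15x + 15. Remainder: 4x² + 2x + 1.

Q = [-1, -5, -1, -3]; R = [4, 2, 1]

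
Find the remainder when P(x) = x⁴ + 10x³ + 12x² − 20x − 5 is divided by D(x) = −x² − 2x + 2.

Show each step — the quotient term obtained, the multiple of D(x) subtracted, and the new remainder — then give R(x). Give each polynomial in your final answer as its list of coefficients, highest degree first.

Step 1: lead(x⁴ + 10x³ + 12x² − 20x − 5) ÷ lead(D) = x⁴ ÷ −x² = −x². Subtract (−x²)·D = x⁴ + 2x³ − 2x². Remainder: 8x³ + 14x² − 20x − 5.
Step 2: lead(8x³ + 14x² − 20x − 5) ÷ lead(D) = 8x³ ÷ −x² = −8x. Subtract (−8x)·D = 8x³ + 16x² − 16x. Remainder: −2x² − 4x − 5.
Step 3: lead(−2x² − 4x − 5) ÷ lead(D) = −2x² ÷ −x² = 2. Subtract (2)·D = −2x² − 4x + 4. Remainder: −9.

R = [-9]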